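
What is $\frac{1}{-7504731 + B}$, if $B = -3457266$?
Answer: $- \frac{1}{10961997} \approx -9.1224 \cdot 10^{-8}$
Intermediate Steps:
$\frac{1}{-7504731 + B} = \frac{1}{-7504731 - 3457266} = \frac{1}{-10961997} = - \frac{1}{10961997}$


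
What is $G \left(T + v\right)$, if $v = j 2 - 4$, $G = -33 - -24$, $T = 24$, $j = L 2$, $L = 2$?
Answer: $-252$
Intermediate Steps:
$j = 4$ ($j = 2 \cdot 2 = 4$)
$G = -9$ ($G = -33 + 24 = -9$)
$v = 4$ ($v = 4 \cdot 2 - 4 = 8 - 4 = 4$)
$G \left(T + v\right) = - 9 \left(24 + 4\right) = \left(-9\right) 28 = -252$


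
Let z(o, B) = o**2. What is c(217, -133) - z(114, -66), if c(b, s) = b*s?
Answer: -41857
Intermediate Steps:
c(217, -133) - z(114, -66) = 217*(-133) - 1*114**2 = -28861 - 1*12996 = -28861 - 12996 = -41857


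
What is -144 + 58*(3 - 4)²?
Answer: -86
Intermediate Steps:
-144 + 58*(3 - 4)² = -144 + 58*(-1)² = -144 + 58*1 = -144 + 58 = -86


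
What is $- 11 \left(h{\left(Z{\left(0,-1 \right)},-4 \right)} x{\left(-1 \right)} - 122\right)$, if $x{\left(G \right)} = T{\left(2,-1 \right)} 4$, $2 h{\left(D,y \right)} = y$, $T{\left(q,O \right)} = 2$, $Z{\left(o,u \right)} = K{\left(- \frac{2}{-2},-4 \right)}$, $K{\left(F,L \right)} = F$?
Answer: $1518$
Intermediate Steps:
$Z{\left(o,u \right)} = 1$ ($Z{\left(o,u \right)} = - \frac{2}{-2} = \left(-2\right) \left(- \frac{1}{2}\right) = 1$)
$h{\left(D,y \right)} = \frac{y}{2}$
$x{\left(G \right)} = 8$ ($x{\left(G \right)} = 2 \cdot 4 = 8$)
$- 11 \left(h{\left(Z{\left(0,-1 \right)},-4 \right)} x{\left(-1 \right)} - 122\right) = - 11 \left(\frac{1}{2} \left(-4\right) 8 - 122\right) = - 11 \left(\left(-2\right) 8 - 122\right) = - 11 \left(-16 - 122\right) = \left(-11\right) \left(-138\right) = 1518$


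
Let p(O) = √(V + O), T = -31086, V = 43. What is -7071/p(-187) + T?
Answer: -31086 + 2357*I/4 ≈ -31086.0 + 589.25*I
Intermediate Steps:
p(O) = √(43 + O)
-7071/p(-187) + T = -7071/√(43 - 187) - 31086 = -7071*(-I/12) - 31086 = -(-2357)*I/4 - 31086 = 2357*I/4 - 31086 = -31086 + 2357*I/4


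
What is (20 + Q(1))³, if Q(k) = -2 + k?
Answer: 6859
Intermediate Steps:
(20 + Q(1))³ = (20 + (-2 + 1))³ = (20 - 1)³ = 19³ = 6859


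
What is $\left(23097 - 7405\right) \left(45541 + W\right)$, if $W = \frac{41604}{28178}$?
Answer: $\frac{10068739647092}{14089} \approx 7.1465 \cdot 10^{8}$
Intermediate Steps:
$W = \frac{20802}{14089}$ ($W = 41604 \cdot \frac{1}{28178} = \frac{20802}{14089} \approx 1.4765$)
$\left(23097 - 7405\right) \left(45541 + W\right) = \left(23097 - 7405\right) \left(45541 + \frac{20802}{14089}\right) = 15692 \cdot \frac{641647951}{14089} = \frac{10068739647092}{14089}$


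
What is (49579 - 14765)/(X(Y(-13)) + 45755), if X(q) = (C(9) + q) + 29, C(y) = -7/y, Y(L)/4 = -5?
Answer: 313326/411869 ≈ 0.76074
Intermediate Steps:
Y(L) = -20 (Y(L) = 4*(-5) = -20)
X(q) = 254/9 + q (X(q) = (-7/9 + q) + 29 = 254/9 + q)
(49579 - 14765)/(X(Y(-13)) + 45755) = (49579 - 14765)/((254/9 - 20) + 45755) = 34814/(74/9 + 45755) = 34814/(411869/9) = 34814*(9/411869) = 313326/411869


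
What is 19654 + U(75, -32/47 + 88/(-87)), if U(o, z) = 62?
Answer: 19716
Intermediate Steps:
19654 + U(75, -32/47 + 88/(-87)) = 19654 + 62 = 19716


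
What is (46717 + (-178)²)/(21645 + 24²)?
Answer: 78401/22221 ≈ 3.5282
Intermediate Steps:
(46717 + (-178)²)/(21645 + 24²) = (46717 + 31684)/(21645 + 576) = 78401/22221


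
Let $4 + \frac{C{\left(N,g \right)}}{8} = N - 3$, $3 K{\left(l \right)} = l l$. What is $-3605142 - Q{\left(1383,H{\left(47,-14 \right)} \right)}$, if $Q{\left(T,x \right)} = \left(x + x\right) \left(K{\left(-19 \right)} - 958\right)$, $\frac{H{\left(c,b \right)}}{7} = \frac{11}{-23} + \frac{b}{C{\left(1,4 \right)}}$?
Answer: $- \frac{2986869449}{828} \approx -3.6073 \cdot 10^{6}$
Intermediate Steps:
$K{\left(l \right)} = \frac{l^{2}}{3}$ ($K{\left(l \right)} = \frac{l l}{3} = \frac{l^{2}}{3}$)
$C{\left(N,g \right)} = -56 + 8 N$ ($C{\left(N,g \right)} = -32 + 8 \left(N - 3\right) = -32 + 8 \left(-3 + N\right) = -32 + \left(-24 + 8 N\right) = -56 + 8 N$)
$H{\left(c,b \right)} = - \frac{77}{23} - \frac{7 b}{48}$ ($H{\left(c,b \right)} = 7 \left(\frac{11}{-23} + \frac{b}{-56 + 8 \cdot 1}\right) = 7 \left(11 \left(- \frac{1}{23}\right) + \frac{b}{-56 + 8}\right) = 7 \left(- \frac{11}{23} + \frac{b}{-48}\right) = 7 \left(- \frac{11}{23} + b \left(- \frac{1}{48}\right)\right) = 7 \left(- \frac{11}{23} - \frac{b}{48}\right) = - \frac{77}{23} - \frac{7 b}{48}$)
$Q{\left(T,x \right)} = - \frac{5026 x}{3}$ ($Q{\left(T,x \right)} = \left(x + x\right) \left(\frac{\left(-19\right)^{2}}{3} - 958\right) = 2 x \left(\frac{1}{3} \cdot 361 - 958\right) = 2 x \left(\frac{361}{3} - 958\right) = 2 x \left(- \frac{2513}{3}\right) = - \frac{5026 x}{3}$)
$-3605142 - Q{\left(1383,H{\left(47,-14 \right)} \right)} = -3605142 - - \frac{5026 \left(- \frac{77}{23} - - \frac{49}{24}\right)}{3} = -3605142 - - \frac{5026 \left(- \frac{77}{23} + \frac{49}{24}\right)}{3} = -3605142 - \left(- \frac{5026}{3}\right) \left(- \frac{721}{552}\right) = -3605142 - \frac{1811873}{828} = - \frac{2986869449}{828}$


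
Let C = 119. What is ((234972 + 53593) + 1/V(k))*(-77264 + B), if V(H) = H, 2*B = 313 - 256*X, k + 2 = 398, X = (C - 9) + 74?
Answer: -23005072626379/792 ≈ -2.9047e+10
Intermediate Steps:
X = 184 (X = (119 - 9) + 74 = 110 + 74 = 184)
k = 396 (k = -2 + 398 = 396)
B = -46791/2 (B = (313 - 256*184)/2 = (313 - 47104)/2 = (½)*(-46791) = -46791/2 ≈ -23396.)
((234972 + 53593) + 1/V(k))*(-77264 + B) = ((234972 + 53593) + 1/396)*(-77264 - 46791/2) = (288565 + 1/396)*(-201319/2) = (114271741/396)*(-201319/2) = -23005072626379/792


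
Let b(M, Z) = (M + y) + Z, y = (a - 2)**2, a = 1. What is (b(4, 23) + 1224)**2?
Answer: 1567504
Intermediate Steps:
y = 1 (y = (1 - 2)**2 = (-1)**2 = 1)
b(M, Z) = 1 + M + Z (b(M, Z) = (M + 1) + Z = (1 + M) + Z = 1 + M + Z)
(b(4, 23) + 1224)**2 = ((1 + 4 + 23) + 1224)**2 = (28 + 1224)**2 = 1252**2 = 1567504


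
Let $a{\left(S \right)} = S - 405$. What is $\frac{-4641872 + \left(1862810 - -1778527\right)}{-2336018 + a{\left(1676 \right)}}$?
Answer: $\frac{1000535}{2334747} \approx 0.42854$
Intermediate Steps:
$a{\left(S \right)} = -405 + S$ ($a{\left(S \right)} = S - 405 = -405 + S$)
$\frac{-4641872 + \left(1862810 - -1778527\right)}{-2336018 + a{\left(1676 \right)}} = \frac{-4641872 + \left(1862810 - -1778527\right)}{-2336018 + \left(-405 + 1676\right)} = \frac{-4641872 + \left(1862810 + 1778527\right)}{-2336018 + 1271} = \frac{-4641872 + 3641337}{-2334747} = \left(-1000535\right) \left(- \frac{1}{2334747}\right) = \frac{1000535}{2334747}$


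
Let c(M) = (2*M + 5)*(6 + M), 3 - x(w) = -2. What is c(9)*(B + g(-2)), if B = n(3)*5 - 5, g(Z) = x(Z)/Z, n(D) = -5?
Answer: -22425/2 ≈ -11213.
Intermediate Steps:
x(w) = 5 (x(w) = 3 - 1*(-2) = 3 + 2 = 5)
c(M) = (5 + 2*M)*(6 + M)
g(Z) = 5/Z
B = -30 (B = -5*5 - 5 = -25 - 5 = -30)
c(9)*(B + g(-2)) = (30 + 2*9² + 17*9)*(-30 + 5/(-2)) = (30 + 2*81 + 153)*(-30 + 5*(-½)) = (30 + 162 + 153)*(-30 - 5/2) = 345*(-65/2) = -22425/2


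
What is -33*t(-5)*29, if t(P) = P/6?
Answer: 1595/2 ≈ 797.50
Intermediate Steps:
t(P) = P/6 (t(P) = P*(⅙) = P/6)
-33*t(-5)*29 = -11*(-5)/2*29 = -33*(-⅚)*29 = (55/2)*29 = 1595/2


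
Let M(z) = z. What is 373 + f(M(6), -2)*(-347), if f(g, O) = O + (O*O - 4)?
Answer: 1067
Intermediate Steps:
f(g, O) = -4 + O + O² (f(g, O) = O + (O² - 4) = O + (-4 + O²) = -4 + O + O²)
373 + f(M(6), -2)*(-347) = 373 + (-4 - 2 + (-2)²)*(-347) = 373 + (-4 - 2 + 4)*(-347) = 373 - 2*(-347) = 373 + 694 = 1067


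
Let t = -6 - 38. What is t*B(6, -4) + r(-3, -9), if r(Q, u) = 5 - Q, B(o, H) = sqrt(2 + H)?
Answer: 8 - 44*I*sqrt(2) ≈ 8.0 - 62.225*I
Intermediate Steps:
t = -44
t*B(6, -4) + r(-3, -9) = -44*sqrt(2 - 4) + (5 - 1*(-3)) = -44*I*sqrt(2) + (5 + 3) = -44*I*sqrt(2) + 8 = 8 - 44*I*sqrt(2)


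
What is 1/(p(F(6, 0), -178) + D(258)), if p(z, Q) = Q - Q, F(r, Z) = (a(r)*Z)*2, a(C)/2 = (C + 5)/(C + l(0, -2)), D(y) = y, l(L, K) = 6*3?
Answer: 1/258 ≈ 0.0038760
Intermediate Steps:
l(L, K) = 18
a(C) = 2*(5 + C)/(18 + C) (a(C) = 2*((C + 5)/(C + 18)) = 2*((5 + C)/(18 + C)) = 2*(5 + C)/(18 + C))
F(r, Z) = 4*Z*(5 + r)/(18 + r) (F(r, Z) = ((2*(5 + r)/(18 + r))*Z)*2 = (2*Z*(5 + r)/(18 + r))*2 = 4*Z*(5 + r)/(18 + r))
p(z, Q) = 0
1/(p(F(6, 0), -178) + D(258)) = 1/(0 + 258) = 1/258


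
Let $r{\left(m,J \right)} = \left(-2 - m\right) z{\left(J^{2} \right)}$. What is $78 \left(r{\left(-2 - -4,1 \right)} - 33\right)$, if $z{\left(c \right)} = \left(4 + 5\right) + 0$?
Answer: $-5382$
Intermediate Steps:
$z{\left(c \right)} = 9$ ($z{\left(c \right)} = 9 + 0 = 9$)
$r{\left(m,J \right)} = -18 - 9 m$ ($r{\left(m,J \right)} = \left(-2 - m\right) 9 = -18 - 9 m$)
$78 \left(r{\left(-2 - -4,1 \right)} - 33\right) = 78 \left(\left(-18 - 9 \left(-2 - -4\right)\right) - 33\right) = 78 \left(\left(-18 - 9 \left(-2 + 4\right)\right) - 33\right) = 78 \left(\left(-18 - 18\right) - 33\right) = 78 \left(-36 - 33\right) = 78 \left(-69\right) = -5382$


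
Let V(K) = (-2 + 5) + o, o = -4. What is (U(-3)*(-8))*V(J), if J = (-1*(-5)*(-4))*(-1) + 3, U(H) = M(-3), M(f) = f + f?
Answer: -48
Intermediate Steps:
M(f) = 2*f
U(H) = -6 (U(H) = 2*(-3) = -6)
J = 23 (J = (5*(-4))*(-1) + 3 = -20*(-1) + 3 = 20 + 3 = 23)
V(K) = -1 (V(K) = (-2 + 5) - 4 = 3 - 4 = -1)
(U(-3)*(-8))*V(J) = -6*(-8)*(-1) = 48*(-1) = -48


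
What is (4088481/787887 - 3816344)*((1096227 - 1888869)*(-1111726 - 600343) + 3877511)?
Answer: -1360157464712095271126141/262629 ≈ -5.1790e+18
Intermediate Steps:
(4088481/787887 - 3816344)*((1096227 - 1888869)*(-1111726 - 600343) + 3877511) = (4088481*(1/787887) - 3816344)*(-792642*(-1712069) + 3877511) = (1362827/262629 - 3816344)*(1357057796298 + 3877511) = -1002281245549/262629*1357061673809 = -1360157464712095271126141/262629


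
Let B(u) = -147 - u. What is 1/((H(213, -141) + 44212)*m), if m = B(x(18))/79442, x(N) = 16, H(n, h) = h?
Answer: -79442/7183573 ≈ -0.011059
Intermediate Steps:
m = -163/79442 (m = (-147 - 1*16)/79442 = (-147 - 16)*(1/79442) = -163*1/79442 = -163/79442 ≈ -0.0020518)
1/((H(213, -141) + 44212)*m) = 1/((-141 + 44212)*(-163/79442)) = -79442/163/44071 = (1/44071)*(-79442/163) = -79442/7183573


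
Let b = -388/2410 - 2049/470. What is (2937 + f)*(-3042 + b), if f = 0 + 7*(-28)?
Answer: -189172518857/22654 ≈ -8.3505e+6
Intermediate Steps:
f = -196 (f = 0 - 196 = -196)
b = -102409/22654 (b = -388*1/2410 - 2049*1/470 = -194/1205 - 2049/470 = -102409/22654 ≈ -4.5206)
(2937 + f)*(-3042 + b) = (2937 - 196)*(-3042 - 102409/22654) = 2741*(-69015877/22654) = -189172518857/22654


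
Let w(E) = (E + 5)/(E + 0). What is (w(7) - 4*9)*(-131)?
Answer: 31440/7 ≈ 4491.4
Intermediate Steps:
w(E) = (5 + E)/E
(w(7) - 4*9)*(-131) = ((5 + 7)/7 - 4*9)*(-131) = ((⅐)*12 - 36)*(-131) = (12/7 - 36)*(-131) = -240/7*(-131) = 31440/7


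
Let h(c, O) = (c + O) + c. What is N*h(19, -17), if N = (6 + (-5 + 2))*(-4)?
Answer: -252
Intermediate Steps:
h(c, O) = O + 2*c (h(c, O) = (O + c) + c = O + 2*c)
N = -12 (N = (6 - 3)*(-4) = 3*(-4) = -12)
N*h(19, -17) = -12*(-17 + 2*19) = -12*(-17 + 38) = -12*21 = -252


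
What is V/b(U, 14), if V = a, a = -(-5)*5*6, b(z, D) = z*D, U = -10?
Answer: -15/14 ≈ -1.0714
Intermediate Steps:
b(z, D) = D*z
a = 150 (a = -5*(-5)*6 = 25*6 = 150)
V = 150
V/b(U, 14) = 150/((14*(-10))) = 150/(-140) = 150*(-1/140) = -15/14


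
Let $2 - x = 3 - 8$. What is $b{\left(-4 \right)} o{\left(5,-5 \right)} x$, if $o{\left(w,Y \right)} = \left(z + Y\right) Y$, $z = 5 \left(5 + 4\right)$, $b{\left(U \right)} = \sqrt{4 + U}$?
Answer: $0$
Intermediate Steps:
$x = 7$ ($x = 2 - \left(3 - 8\right) = 2 - -5 = 2 + 5 = 7$)
$z = 45$ ($z = 5 \cdot 9 = 45$)
$o{\left(w,Y \right)} = Y \left(45 + Y\right)$ ($o{\left(w,Y \right)} = \left(45 + Y\right) Y = Y \left(45 + Y\right)$)
$b{\left(-4 \right)} o{\left(5,-5 \right)} x = \sqrt{4 - 4} \left(- 5 \left(45 - 5\right)\right) 7 = \sqrt{0} \left(\left(-5\right) 40\right) 7 = 0 \left(-200\right) 7 = 0 \cdot 7 = 0$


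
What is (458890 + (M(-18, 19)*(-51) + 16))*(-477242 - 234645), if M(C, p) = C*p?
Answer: -339105948676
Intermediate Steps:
(458890 + (M(-18, 19)*(-51) + 16))*(-477242 - 234645) = (458890 + (-18*19*(-51) + 16))*(-477242 - 234645) = (458890 + (-342*(-51) + 16))*(-711887) = (458890 + (17442 + 16))*(-711887) = (458890 + 17458)*(-711887) = 476348*(-711887) = -339105948676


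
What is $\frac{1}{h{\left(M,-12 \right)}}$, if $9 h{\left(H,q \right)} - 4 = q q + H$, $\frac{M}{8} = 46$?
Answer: $\frac{3}{172} \approx 0.017442$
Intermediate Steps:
$M = 368$ ($M = 8 \cdot 46 = 368$)
$h{\left(H,q \right)} = \frac{4}{9} + \frac{H}{9} + \frac{q^{2}}{9}$ ($h{\left(H,q \right)} = \frac{4}{9} + \frac{q q + H}{9} = \frac{4}{9} + \frac{q^{2} + H}{9} = \frac{4}{9} + \frac{H + q^{2}}{9} = \frac{4}{9} + \left(\frac{H}{9} + \frac{q^{2}}{9}\right) = \frac{4}{9} + \frac{H}{9} + \frac{q^{2}}{9}$)
$\frac{1}{h{\left(M,-12 \right)}} = \frac{1}{\frac{4}{9} + \frac{1}{9} \cdot 368 + \frac{\left(-12\right)^{2}}{9}} = \frac{1}{\frac{4}{9} + \frac{368}{9} + \frac{1}{9} \cdot 144} = \frac{1}{\frac{4}{9} + \frac{368}{9} + 16} = \frac{1}{\frac{172}{3}} = \frac{3}{172}$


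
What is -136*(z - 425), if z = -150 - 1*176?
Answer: 102136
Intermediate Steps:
z = -326 (z = -150 - 176 = -326)
-136*(z - 425) = -136*(-326 - 425) = -136*(-751) = 102136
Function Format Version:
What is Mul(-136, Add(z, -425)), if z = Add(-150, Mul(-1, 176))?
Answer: 102136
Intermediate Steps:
z = -326 (z = Add(-150, -176) = -326)
Mul(-136, Add(z, -425)) = Mul(-136, Add(-326, -425)) = Mul(-136, -751) = 102136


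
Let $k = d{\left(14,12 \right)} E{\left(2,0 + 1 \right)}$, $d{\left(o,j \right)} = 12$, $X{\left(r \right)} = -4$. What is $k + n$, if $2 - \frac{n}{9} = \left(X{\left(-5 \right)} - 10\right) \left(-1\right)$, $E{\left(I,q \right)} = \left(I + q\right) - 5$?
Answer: $-132$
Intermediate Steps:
$E{\left(I,q \right)} = -5 + I + q$
$n = -108$ ($n = 18 - 9 \left(-4 - 10\right) \left(-1\right) = 18 - 9 \left(\left(-14\right) \left(-1\right)\right) = 18 - 126 = -108$)
$k = -24$ ($k = 12 \left(-5 + 2 + \left(0 + 1\right)\right) = 12 \left(-5 + 2 + 1\right) = 12 \left(-2\right) = -24$)
$k + n = -24 - 108 = -132$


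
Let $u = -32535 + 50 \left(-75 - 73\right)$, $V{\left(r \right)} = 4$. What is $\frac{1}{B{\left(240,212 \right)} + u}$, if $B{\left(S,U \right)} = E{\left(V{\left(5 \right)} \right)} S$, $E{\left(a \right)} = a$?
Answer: $- \frac{1}{38975} \approx -2.5657 \cdot 10^{-5}$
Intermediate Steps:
$B{\left(S,U \right)} = 4 S$
$u = -39935$ ($u = -32535 + 50 \left(-148\right) = -32535 - 7400 = -39935$)
$\frac{1}{B{\left(240,212 \right)} + u} = \frac{1}{4 \cdot 240 - 39935} = \frac{1}{960 - 39935} = \frac{1}{-38975} = - \frac{1}{38975}$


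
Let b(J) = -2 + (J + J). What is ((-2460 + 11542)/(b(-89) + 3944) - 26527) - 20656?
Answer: -88793865/1882 ≈ -47181.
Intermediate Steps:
b(J) = -2 + 2*J
((-2460 + 11542)/(b(-89) + 3944) - 26527) - 20656 = ((-2460 + 11542)/((-2 + 2*(-89)) + 3944) - 26527) - 20656 = (9082/((-2 - 178) + 3944) - 26527) - 20656 = (9082/(-180 + 3944) - 26527) - 20656 = (9082/3764 - 26527) - 20656 = (9082*(1/3764) - 26527) - 20656 = (4541/1882 - 26527) - 20656 = -49919273/1882 - 20656 = -88793865/1882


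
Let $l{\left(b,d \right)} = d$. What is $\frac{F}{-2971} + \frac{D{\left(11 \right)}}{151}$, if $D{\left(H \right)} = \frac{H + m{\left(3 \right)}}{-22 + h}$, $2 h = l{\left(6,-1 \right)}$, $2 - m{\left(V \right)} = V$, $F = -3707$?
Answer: $\frac{5025929}{4037589} \approx 1.2448$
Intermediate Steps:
$m{\left(V \right)} = 2 - V$
$h = - \frac{1}{2}$ ($h = \frac{1}{2} \left(-1\right) = - \frac{1}{2} \approx -0.5$)
$D{\left(H \right)} = \frac{2}{45} - \frac{2 H}{45}$ ($D{\left(H \right)} = \frac{H + \left(2 - 3\right)}{-22 - \frac{1}{2}} = \frac{H + \left(2 - 3\right)}{- \frac{45}{2}} = \left(H - 1\right) \left(- \frac{2}{45}\right) = \left(-1 + H\right) \left(- \frac{2}{45}\right) = \frac{2}{45} - \frac{2 H}{45}$)
$\frac{F}{-2971} + \frac{D{\left(11 \right)}}{151} = - \frac{3707}{-2971} + \frac{\frac{2}{45} - \frac{22}{45}}{151} = \left(-3707\right) \left(- \frac{1}{2971}\right) + \left(\frac{2}{45} - \frac{22}{45}\right) \frac{1}{151} = \frac{3707}{2971} - \frac{4}{1359} = \frac{5025929}{4037589}$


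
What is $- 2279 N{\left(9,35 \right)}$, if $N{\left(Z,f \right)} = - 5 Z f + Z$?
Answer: $3568914$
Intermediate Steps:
$N{\left(Z,f \right)} = Z - 5 Z f$ ($N{\left(Z,f \right)} = - 5 Z f + Z = Z - 5 Z f$)
$- 2279 N{\left(9,35 \right)} = - 2279 \cdot 9 \left(1 - 175\right) = - 2279 \cdot 9 \left(-174\right) = \left(-2279\right) \left(-1566\right) = 3568914$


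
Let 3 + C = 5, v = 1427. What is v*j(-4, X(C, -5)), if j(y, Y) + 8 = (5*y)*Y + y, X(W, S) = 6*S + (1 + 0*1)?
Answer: 810536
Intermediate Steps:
C = 2 (C = -3 + 5 = 2)
X(W, S) = 1 + 6*S (X(W, S) = 6*S + (1 + 0) = 6*S + 1 = 1 + 6*S)
j(y, Y) = -8 + y + 5*Y*y (j(y, Y) = -8 + ((5*y)*Y + y) = -8 + (5*Y*y + y) = -8 + (y + 5*Y*y) = -8 + y + 5*Y*y)
v*j(-4, X(C, -5)) = 1427*(-8 - 4 + 5*(1 + 6*(-5))*(-4)) = 1427*(-8 - 4 + 5*(1 - 30)*(-4)) = 1427*(-8 - 4 + 5*(-29)*(-4)) = 1427*(-8 - 4 + 580) = 1427*568 = 810536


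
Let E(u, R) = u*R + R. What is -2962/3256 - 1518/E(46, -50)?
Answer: -504523/1912900 ≈ -0.26375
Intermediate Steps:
E(u, R) = R + R*u (E(u, R) = R*u + R = R + R*u)
-2962/3256 - 1518/E(46, -50) = -2962/3256 - 1518*(-1/(50*(1 + 46))) = -2962*1/3256 - 1518/((-50*47)) = -1481/1628 - 1518/(-2350) = -1481/1628 - 1518*(-1/2350) = -1481/1628 + 759/1175 = -504523/1912900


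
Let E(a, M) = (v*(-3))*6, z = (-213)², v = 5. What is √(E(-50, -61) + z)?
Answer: 9*√559 ≈ 212.79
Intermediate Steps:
z = 45369
E(a, M) = -90 (E(a, M) = (5*(-3))*6 = -15*6 = -90)
√(E(-50, -61) + z) = √(-90 + 45369) = √45279 = 9*√559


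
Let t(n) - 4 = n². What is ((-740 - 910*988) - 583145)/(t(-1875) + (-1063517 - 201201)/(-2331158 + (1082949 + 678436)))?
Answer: -168990683389/400622349387 ≈ -0.42182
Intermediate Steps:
t(n) = 4 + n²
((-740 - 910*988) - 583145)/(t(-1875) + (-1063517 - 201201)/(-2331158 + (1082949 + 678436))) = ((-740 - 910*988) - 583145)/((4 + (-1875)²) + (-1063517 - 201201)/(-2331158 + (1082949 + 678436))) = ((-740 - 899080) - 583145)/((4 + 3515625) - 1264718/(-2331158 + 1761385)) = (-899820 - 583145)/(3515629 - 1264718/(-569773)) = -1482965/(3515629 - 1264718*(-1/569773)) = -1482965/(3515629 + 1264718/569773) = -1482965/2003111746935/569773 = -1482965*569773/2003111746935 = -168990683389/400622349387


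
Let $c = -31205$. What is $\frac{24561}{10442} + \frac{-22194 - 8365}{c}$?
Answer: $\frac{1085523083}{325842610} \approx 3.3314$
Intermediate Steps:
$\frac{24561}{10442} + \frac{-22194 - 8365}{c} = \frac{24561}{10442} + \frac{-22194 - 8365}{-31205} = 24561 \cdot \frac{1}{10442} - - \frac{30559}{31205} = \frac{24561}{10442} + \frac{30559}{31205} = \frac{1085523083}{325842610}$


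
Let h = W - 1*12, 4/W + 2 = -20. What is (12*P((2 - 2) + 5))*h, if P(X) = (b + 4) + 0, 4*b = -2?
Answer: -5628/11 ≈ -511.64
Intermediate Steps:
W = -2/11 (W = 4/(-2 - 20) = 4/(-22) = 4*(-1/22) = -2/11 ≈ -0.18182)
b = -1/2 (b = (1/4)*(-2) = -1/2 ≈ -0.50000)
P(X) = 7/2 (P(X) = (-1/2 + 4) + 0 = 7/2 + 0 = 7/2)
h = -134/11 (h = -2/11 - 1*12 = -2/11 - 12 = -134/11 ≈ -12.182)
(12*P((2 - 2) + 5))*h = (12*(7/2))*(-134/11) = 42*(-134/11) = -5628/11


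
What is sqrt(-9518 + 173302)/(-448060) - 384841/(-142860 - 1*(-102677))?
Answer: 384841/40183 - sqrt(40946)/224030 ≈ 9.5763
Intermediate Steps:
sqrt(-9518 + 173302)/(-448060) - 384841/(-142860 - 1*(-102677)) = sqrt(163784)*(-1/448060) - 384841/(-142860 + 102677) = (2*sqrt(40946))*(-1/448060) - 384841/(-40183) = -sqrt(40946)/224030 - 384841*(-1/40183) = -sqrt(40946)/224030 + 384841/40183 = 384841/40183 - sqrt(40946)/224030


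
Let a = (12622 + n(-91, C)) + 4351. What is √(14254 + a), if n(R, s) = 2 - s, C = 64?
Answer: √31165 ≈ 176.54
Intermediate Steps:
a = 16911 (a = (12622 + (2 - 1*64)) + 4351 = (12622 + (2 - 64)) + 4351 = (12622 - 62) + 4351 = 12560 + 4351 = 16911)
√(14254 + a) = √(14254 + 16911) = √31165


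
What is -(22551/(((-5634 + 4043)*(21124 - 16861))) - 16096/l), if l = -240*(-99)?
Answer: 2285538611/3357304335 ≈ 0.68077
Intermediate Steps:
l = 23760
-(22551/(((-5634 + 4043)*(21124 - 16861))) - 16096/l) = -(22551/(((-5634 + 4043)*(21124 - 16861))) - 16096/23760) = -(22551/((-1591*4263)) - 16096*1/23760) = -(22551/(-6782433) - 1006/1485) = -(22551*(-1/6782433) - 1006/1485) = -(-7517/2260811 - 1006/1485) = -1*(-2285538611/3357304335) = 2285538611/3357304335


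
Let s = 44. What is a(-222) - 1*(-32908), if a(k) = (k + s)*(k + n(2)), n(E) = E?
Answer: 72068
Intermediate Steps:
a(k) = (2 + k)*(44 + k) (a(k) = (k + 44)*(k + 2) = (44 + k)*(2 + k) = (2 + k)*(44 + k))
a(-222) - 1*(-32908) = (88 + (-222)² + 46*(-222)) - 1*(-32908) = (88 + 49284 - 10212) + 32908 = 39160 + 32908 = 72068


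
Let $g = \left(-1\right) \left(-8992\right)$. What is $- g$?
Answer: $-8992$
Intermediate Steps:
$g = 8992$
$- g = \left(-1\right) 8992 = -8992$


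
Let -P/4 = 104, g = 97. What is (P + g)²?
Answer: 101761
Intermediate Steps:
P = -416 (P = -4*104 = -416)
(P + g)² = (-416 + 97)² = (-319)² = 101761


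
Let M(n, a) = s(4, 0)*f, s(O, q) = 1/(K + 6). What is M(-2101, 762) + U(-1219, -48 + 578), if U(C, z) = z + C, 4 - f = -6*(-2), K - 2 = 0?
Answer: -690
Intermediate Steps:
K = 2 (K = 2 + 0 = 2)
s(O, q) = ⅛ (s(O, q) = 1/(2 + 6) = 1/8 = ⅛)
f = -8 (f = 4 - (-6)*(-2) = 4 - 1*12 = 4 - 12 = -8)
U(C, z) = C + z
M(n, a) = -1 (M(n, a) = (⅛)*(-8) = -1)
M(-2101, 762) + U(-1219, -48 + 578) = -1 + (-1219 + (-48 + 578)) = -1 + (-1219 + 530) = -1 - 689 = -690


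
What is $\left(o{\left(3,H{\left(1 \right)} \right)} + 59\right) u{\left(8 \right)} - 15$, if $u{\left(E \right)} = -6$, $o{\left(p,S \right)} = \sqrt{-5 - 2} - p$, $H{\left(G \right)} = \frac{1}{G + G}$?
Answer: $-351 - 6 i \sqrt{7} \approx -351.0 - 15.875 i$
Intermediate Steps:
$H{\left(G \right)} = \frac{1}{2 G}$
$o{\left(p,S \right)} = - p + i \sqrt{7}$ ($o{\left(p,S \right)} = \sqrt{-7} - p = i \sqrt{7} - p = - p + i \sqrt{7}$)
$\left(o{\left(3,H{\left(1 \right)} \right)} + 59\right) u{\left(8 \right)} - 15 = \left(\left(\left(-1\right) 3 + i \sqrt{7}\right) + 59\right) \left(-6\right) - 15 = \left(\left(-3 + i \sqrt{7}\right) + 59\right) \left(-6\right) - 15 = \left(56 + i \sqrt{7}\right) \left(-6\right) - 15 = \left(-336 - 6 i \sqrt{7}\right) - 15 = -351 - 6 i \sqrt{7}$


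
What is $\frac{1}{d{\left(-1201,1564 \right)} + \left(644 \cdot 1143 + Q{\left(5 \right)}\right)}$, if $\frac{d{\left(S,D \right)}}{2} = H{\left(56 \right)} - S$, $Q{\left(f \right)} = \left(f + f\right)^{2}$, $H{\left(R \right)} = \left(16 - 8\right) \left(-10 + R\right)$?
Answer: $\frac{1}{739330} \approx 1.3526 \cdot 10^{-6}$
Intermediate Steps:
$H{\left(R \right)} = -80 + 8 R$ ($H{\left(R \right)} = 8 \left(-10 + R\right) = -80 + 8 R$)
$Q{\left(f \right)} = 4 f^{2}$ ($Q{\left(f \right)} = \left(2 f\right)^{2} = 4 f^{2}$)
$d{\left(S,D \right)} = 736 - 2 S$ ($d{\left(S,D \right)} = 2 \left(\left(-80 + 8 \cdot 56\right) - S\right) = 2 \left(\left(-80 + 448\right) - S\right) = 2 \left(368 - S\right) = 736 - 2 S$)
$\frac{1}{d{\left(-1201,1564 \right)} + \left(644 \cdot 1143 + Q{\left(5 \right)}\right)} = \frac{1}{\left(736 - -2402\right) + \left(644 \cdot 1143 + 4 \cdot 5^{2}\right)} = \frac{1}{\left(736 + 2402\right) + \left(736092 + 4 \cdot 25\right)} = \frac{1}{3138 + \left(736092 + 100\right)} = \frac{1}{3138 + 736192} = \frac{1}{739330}$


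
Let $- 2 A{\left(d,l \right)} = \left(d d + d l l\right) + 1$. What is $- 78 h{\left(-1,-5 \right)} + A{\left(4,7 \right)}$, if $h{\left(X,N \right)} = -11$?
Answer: $\frac{1503}{2} \approx 751.5$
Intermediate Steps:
$A{\left(d,l \right)} = - \frac{1}{2} - \frac{d^{2}}{2} - \frac{d l^{2}}{2}$ ($A{\left(d,l \right)} = - \frac{\left(d d + d l l\right) + 1}{2} = - \frac{\left(d^{2} + d l^{2}\right) + 1}{2} = - \frac{1 + d^{2} + d l^{2}}{2} = - \frac{1}{2} - \frac{d^{2}}{2} - \frac{d l^{2}}{2}$)
$- 78 h{\left(-1,-5 \right)} + A{\left(4,7 \right)} = \left(-78\right) \left(-11\right) - \left(\frac{1}{2} + 8 + 98\right) = 858 - \left(\frac{17}{2} + 98\right) = 858 - \frac{213}{2} = \frac{1503}{2}$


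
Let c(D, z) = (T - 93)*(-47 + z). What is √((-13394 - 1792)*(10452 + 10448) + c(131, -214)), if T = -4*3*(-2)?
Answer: I*√317369391 ≈ 17815.0*I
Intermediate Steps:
T = 24 (T = -12*(-2) = 24)
c(D, z) = 3243 - 69*z (c(D, z) = (24 - 93)*(-47 + z) = -69*(-47 + z) = 3243 - 69*z)
√((-13394 - 1792)*(10452 + 10448) + c(131, -214)) = √((-13394 - 1792)*(10452 + 10448) + (3243 - 69*(-214))) = √(-15186*20900 + (3243 + 14766)) = √(-317387400 + 18009) = √(-317369391) = I*√317369391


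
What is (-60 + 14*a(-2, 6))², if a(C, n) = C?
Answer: 7744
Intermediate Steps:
(-60 + 14*a(-2, 6))² = (-60 + 14*(-2))² = (-60 - 28)² = (-88)² = 7744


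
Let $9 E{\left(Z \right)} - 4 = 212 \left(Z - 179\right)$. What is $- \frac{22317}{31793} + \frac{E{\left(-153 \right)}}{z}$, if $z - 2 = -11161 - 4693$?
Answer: $- \frac{26286956}{125995659} \approx -0.20863$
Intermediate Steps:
$z = -15852$ ($z = 2 - 15854 = -15852$)
$E{\left(Z \right)} = -4216 + \frac{212 Z}{9}$ ($E{\left(Z \right)} = \frac{4}{9} + \frac{212 \left(Z - 179\right)}{9} = \frac{4}{9} + \frac{212 \left(-179 + Z\right)}{9} = \frac{4}{9} + \frac{-37948 + 212 Z}{9} = \frac{4}{9} + \left(- \frac{37948}{9} + \frac{212 Z}{9}\right) = -4216 + \frac{212 Z}{9}$)
$- \frac{22317}{31793} + \frac{E{\left(-153 \right)}}{z} = - \frac{22317}{31793} + \frac{-4216 + \frac{212}{9} \left(-153\right)}{-15852} = \left(-22317\right) \frac{1}{31793} + \left(-4216 - 3604\right) \left(- \frac{1}{15852}\right) = - \frac{22317}{31793} - - \frac{1955}{3963} = - \frac{22317}{31793} + \frac{1955}{3963} = - \frac{26286956}{125995659}$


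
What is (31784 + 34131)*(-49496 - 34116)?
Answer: -5511284980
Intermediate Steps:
(31784 + 34131)*(-49496 - 34116) = 65915*(-83612) = -5511284980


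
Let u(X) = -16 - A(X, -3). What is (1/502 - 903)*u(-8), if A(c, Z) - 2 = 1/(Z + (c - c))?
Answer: 24025165/1506 ≈ 15953.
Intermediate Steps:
A(c, Z) = 2 + 1/Z (A(c, Z) = 2 + 1/(Z + (c - c)) = 2 + 1/(Z + 0) = 2 + 1/Z)
u(X) = -53/3 (u(X) = -16 - (2 + 1/(-3)) = -16 - (2 - ⅓) = -16 - 1*5/3 = -16 - 5/3 = -53/3)
(1/502 - 903)*u(-8) = (1/502 - 903)*(-53/3) = -453305/502*(-53/3) = 24025165/1506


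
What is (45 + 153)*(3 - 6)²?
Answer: 1782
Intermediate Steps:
(45 + 153)*(3 - 6)² = 198*(-3)² = 198*9 = 1782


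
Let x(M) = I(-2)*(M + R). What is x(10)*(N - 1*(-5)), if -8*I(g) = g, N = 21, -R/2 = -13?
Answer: 234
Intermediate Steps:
R = 26 (R = -2*(-13) = 26)
I(g) = -g/8
x(M) = 13/2 + M/4 (x(M) = (-1/8*(-2))*(M + 26) = (26 + M)/4 = 13/2 + M/4)
x(10)*(N - 1*(-5)) = (13/2 + (1/4)*10)*(21 - 1*(-5)) = (13/2 + 5/2)*(21 + 5) = 9*26 = 234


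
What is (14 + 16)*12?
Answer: 360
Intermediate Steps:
(14 + 16)*12 = 30*12 = 360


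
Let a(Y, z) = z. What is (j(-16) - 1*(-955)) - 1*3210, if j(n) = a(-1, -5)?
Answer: -2260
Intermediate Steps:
j(n) = -5
(j(-16) - 1*(-955)) - 1*3210 = (-5 - 1*(-955)) - 1*3210 = (-5 + 955) - 3210 = 950 - 3210 = -2260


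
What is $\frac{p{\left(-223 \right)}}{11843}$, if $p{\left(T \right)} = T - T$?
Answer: $0$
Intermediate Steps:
$p{\left(T \right)} = 0$
$\frac{p{\left(-223 \right)}}{11843} = \frac{0}{11843} = 0 \cdot \frac{1}{11843} = 0$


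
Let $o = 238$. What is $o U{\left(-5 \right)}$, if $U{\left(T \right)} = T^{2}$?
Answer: $5950$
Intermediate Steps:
$o U{\left(-5 \right)} = 238 \left(-5\right)^{2} = 238 \cdot 25 = 5950$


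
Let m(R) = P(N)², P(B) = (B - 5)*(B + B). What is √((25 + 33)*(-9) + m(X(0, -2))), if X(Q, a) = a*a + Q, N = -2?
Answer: √262 ≈ 16.186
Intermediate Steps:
P(B) = 2*B*(-5 + B) (P(B) = (-5 + B)*(2*B) = 2*B*(-5 + B))
X(Q, a) = Q + a² (X(Q, a) = a² + Q = Q + a²)
m(R) = 784 (m(R) = (2*(-2)*(-5 - 2))² = (2*(-2)*(-7))² = 28² = 784)
√((25 + 33)*(-9) + m(X(0, -2))) = √((25 + 33)*(-9) + 784) = √(58*(-9) + 784) = √(-522 + 784) = √262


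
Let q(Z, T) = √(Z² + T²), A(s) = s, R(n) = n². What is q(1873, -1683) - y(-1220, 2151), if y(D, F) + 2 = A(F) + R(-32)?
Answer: -3173 + √6340618 ≈ -654.94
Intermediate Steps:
y(D, F) = 1022 + F (y(D, F) = -2 + (F + (-32)²) = -2 + (F + 1024) = -2 + (1024 + F) = 1022 + F)
q(Z, T) = √(T² + Z²)
q(1873, -1683) - y(-1220, 2151) = √((-1683)² + 1873²) - (1022 + 2151) = √(2832489 + 3508129) - 1*3173 = √6340618 - 3173 = -3173 + √6340618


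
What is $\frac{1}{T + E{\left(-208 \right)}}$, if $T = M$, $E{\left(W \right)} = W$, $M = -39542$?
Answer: $- \frac{1}{39750} \approx -2.5157 \cdot 10^{-5}$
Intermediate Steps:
$T = -39542$
$\frac{1}{T + E{\left(-208 \right)}} = \frac{1}{-39542 - 208} = \frac{1}{-39750} = - \frac{1}{39750}$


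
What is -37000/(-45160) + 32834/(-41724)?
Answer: 762557/23553198 ≈ 0.032376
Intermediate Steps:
-37000/(-45160) + 32834/(-41724) = -37000*(-1/45160) + 32834*(-1/41724) = 925/1129 - 16417/20862 = 762557/23553198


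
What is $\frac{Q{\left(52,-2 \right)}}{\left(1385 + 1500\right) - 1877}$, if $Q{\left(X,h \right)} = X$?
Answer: $\frac{13}{252} \approx 0.051587$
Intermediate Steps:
$\frac{Q{\left(52,-2 \right)}}{\left(1385 + 1500\right) - 1877} = \frac{52}{\left(1385 + 1500\right) - 1877} = \frac{52}{2885 - 1877} = \frac{52}{1008} = 52 \cdot \frac{1}{1008} = \frac{13}{252}$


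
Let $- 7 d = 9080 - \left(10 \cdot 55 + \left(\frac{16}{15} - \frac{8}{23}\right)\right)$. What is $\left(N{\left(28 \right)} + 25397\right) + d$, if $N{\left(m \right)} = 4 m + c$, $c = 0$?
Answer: $\frac{58661633}{2415} \approx 24291.0$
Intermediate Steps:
$N{\left(m \right)} = 4 m$ ($N{\left(m \right)} = 4 m + 0 = 4 m$)
$d = - \frac{2942602}{2415}$ ($d = - \frac{9080 - \left(10 \cdot 55 + \left(\frac{16}{15} - \frac{8}{23}\right)\right)}{7} = - \frac{9080 - \left(550 + \left(16 \cdot \frac{1}{15} - \frac{8}{23}\right)\right)}{7} = - \frac{9080 - \left(550 + \left(\frac{16}{15} - \frac{8}{23}\right)\right)}{7} = - \frac{9080 - \left(550 + \frac{248}{345}\right)}{7} = - \frac{9080 - \frac{189998}{345}}{7} = \left(- \frac{1}{7}\right) \frac{2942602}{345} = - \frac{2942602}{2415} \approx -1218.5$)
$\left(N{\left(28 \right)} + 25397\right) + d = \left(4 \cdot 28 + 25397\right) - \frac{2942602}{2415} = \left(112 + 25397\right) - \frac{2942602}{2415} = 25509 - \frac{2942602}{2415} = \frac{58661633}{2415}$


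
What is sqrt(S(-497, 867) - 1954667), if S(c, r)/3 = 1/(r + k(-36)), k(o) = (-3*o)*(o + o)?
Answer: I*sqrt(211575110794)/329 ≈ 1398.1*I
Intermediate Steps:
k(o) = -6*o**2 (k(o) = (-3*o)*(2*o) = -6*o**2)
S(c, r) = 3/(-7776 + r) (S(c, r) = 3/(r - 6*(-36)**2) = 3/(r - 6*1296) = 3/(r - 7776) = 3/(-7776 + r))
sqrt(S(-497, 867) - 1954667) = sqrt(3/(-7776 + 867) - 1954667) = sqrt(3/(-6909) - 1954667) = sqrt(3*(-1/6909) - 1954667) = sqrt(-1/2303 - 1954667) = sqrt(-4501598102/2303) = I*sqrt(211575110794)/329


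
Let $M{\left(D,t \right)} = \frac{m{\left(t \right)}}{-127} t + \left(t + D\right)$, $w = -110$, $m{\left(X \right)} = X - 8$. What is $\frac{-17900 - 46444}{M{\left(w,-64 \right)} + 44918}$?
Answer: $- \frac{1021461}{709735} \approx -1.4392$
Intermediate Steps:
$m{\left(X \right)} = -8 + X$
$M{\left(D,t \right)} = D + t + t \left(\frac{8}{127} - \frac{t}{127}\right)$ ($M{\left(D,t \right)} = \frac{-8 + t}{-127} t + \left(t + D\right) = \left(-8 + t\right) \left(- \frac{1}{127}\right) t + \left(D + t\right) = \left(\frac{8}{127} - \frac{t}{127}\right) t + \left(D + t\right) = t \left(\frac{8}{127} - \frac{t}{127}\right) + \left(D + t\right) = D + t + t \left(\frac{8}{127} - \frac{t}{127}\right)$)
$\frac{-17900 - 46444}{M{\left(w,-64 \right)} + 44918} = \frac{-17900 - 46444}{\left(-110 - 64 - - \frac{64 \left(-8 - 64\right)}{127}\right) + 44918} = - \frac{64344}{\left(-110 - 64 - \left(- \frac{64}{127}\right) \left(-72\right)\right) + 44918} = - \frac{64344}{\left(-110 - 64 - \frac{4608}{127}\right) + 44918} = - \frac{64344}{- \frac{26706}{127} + 44918} = - \frac{64344}{\frac{5677880}{127}} = \left(-64344\right) \frac{127}{5677880} = - \frac{1021461}{709735}$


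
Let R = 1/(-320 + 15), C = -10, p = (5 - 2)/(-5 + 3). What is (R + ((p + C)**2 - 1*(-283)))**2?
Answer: 256644573201/1488400 ≈ 1.7243e+5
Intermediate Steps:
p = -3/2 (p = 3/(-2) = 3*(-1/2) = -3/2 ≈ -1.5000)
R = -1/305 (R = 1/(-305) = -1/305 ≈ -0.0032787)
(R + ((p + C)**2 - 1*(-283)))**2 = (-1/305 + ((-3/2 - 10)**2 - 1*(-283)))**2 = (-1/305 + ((-23/2)**2 + 283))**2 = (-1/305 + (529/4 + 283))**2 = (-1/305 + 1661/4)**2 = (506601/1220)**2 = 256644573201/1488400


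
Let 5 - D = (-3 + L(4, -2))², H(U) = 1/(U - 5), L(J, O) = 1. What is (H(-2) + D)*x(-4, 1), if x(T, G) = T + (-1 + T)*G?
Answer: -54/7 ≈ -7.7143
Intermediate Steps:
x(T, G) = T + G*(-1 + T)
H(U) = 1/(-5 + U)
D = 1 (D = 5 - (-3 + 1)² = 5 - 1*(-2)² = 5 - 1*4 = 5 - 4 = 1)
(H(-2) + D)*x(-4, 1) = (1/(-5 - 2) + 1)*(-4 - 1*1 + 1*(-4)) = (1/(-7) + 1)*(-4 - 1 - 4) = (-⅐ + 1)*(-9) = (6/7)*(-9) = -54/7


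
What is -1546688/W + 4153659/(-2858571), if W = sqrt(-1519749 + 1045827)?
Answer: -1384553/952857 + 773344*I*sqrt(52658)/78987 ≈ -1.4531 + 2246.7*I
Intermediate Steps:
W = 3*I*sqrt(52658) (W = sqrt(-473922) = 3*I*sqrt(52658) ≈ 688.42*I)
-1546688/W + 4153659/(-2858571) = -1546688*(-I*sqrt(52658)/157974) + 4153659/(-2858571) = -(-773344)*I*sqrt(52658)/78987 + 4153659*(-1/2858571) = 773344*I*sqrt(52658)/78987 - 1384553/952857 = -1384553/952857 + 773344*I*sqrt(52658)/78987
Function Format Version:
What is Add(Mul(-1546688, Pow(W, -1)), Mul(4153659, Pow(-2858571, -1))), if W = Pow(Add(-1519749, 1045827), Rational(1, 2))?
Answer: Add(Rational(-1384553, 952857), Mul(Rational(773344, 78987), I, Pow(52658, Rational(1, 2)))) ≈ Add(-1.4531, Mul(2246.7, I))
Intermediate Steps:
W = Mul(3, I, Pow(52658, Rational(1, 2))) (W = Pow(-473922, Rational(1, 2)) = Mul(3, I, Pow(52658, Rational(1, 2))) ≈ Mul(688.42, I))
Add(Mul(-1546688, Pow(W, -1)), Mul(4153659, Pow(-2858571, -1))) = Add(Mul(-1546688, Pow(Mul(3, I, Pow(52658, Rational(1, 2))), -1)), Mul(4153659, Pow(-2858571, -1))) = Add(Mul(-1546688, Mul(Rational(-1, 157974), I, Pow(52658, Rational(1, 2)))), Mul(4153659, Rational(-1, 2858571))) = Add(Mul(Rational(773344, 78987), I, Pow(52658, Rational(1, 2))), Rational(-1384553, 952857)) = Add(Rational(-1384553, 952857), Mul(Rational(773344, 78987), I, Pow(52658, Rational(1, 2))))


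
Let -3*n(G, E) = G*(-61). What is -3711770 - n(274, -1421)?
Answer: -11152024/3 ≈ -3.7173e+6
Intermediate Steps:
n(G, E) = 61*G/3 (n(G, E) = -G*(-61)/3 = -(-61)*G/3 = 61*G/3)
-3711770 - n(274, -1421) = -3711770 - 61*274/3 = -3711770 - 1*16714/3 = -3711770 - 16714/3 = -11152024/3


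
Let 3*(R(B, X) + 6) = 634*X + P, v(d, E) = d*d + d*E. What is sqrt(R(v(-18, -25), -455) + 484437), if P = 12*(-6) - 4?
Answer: sqrt(388249) ≈ 623.10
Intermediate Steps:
P = -76 (P = -72 - 4 = -76)
v(d, E) = d**2 + E*d
R(B, X) = -94/3 + 634*X/3 (R(B, X) = -6 + (634*X - 76)/3 = -6 + (-76 + 634*X)/3 = -6 + (-76/3 + 634*X/3) = -94/3 + 634*X/3)
sqrt(R(v(-18, -25), -455) + 484437) = sqrt((-94/3 + (634/3)*(-455)) + 484437) = sqrt((-94/3 - 288470/3) + 484437) = sqrt(-96188 + 484437) = sqrt(388249)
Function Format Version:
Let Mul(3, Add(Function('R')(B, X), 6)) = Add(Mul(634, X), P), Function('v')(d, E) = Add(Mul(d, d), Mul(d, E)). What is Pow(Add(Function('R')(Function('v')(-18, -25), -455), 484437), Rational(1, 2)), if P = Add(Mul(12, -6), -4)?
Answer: Pow(388249, Rational(1, 2)) ≈ 623.10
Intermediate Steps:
P = -76 (P = Add(-72, -4) = -76)
Function('v')(d, E) = Add(Pow(d, 2), Mul(E, d))
Function('R')(B, X) = Add(Rational(-94, 3), Mul(Rational(634, 3), X)) (Function('R')(B, X) = Add(-6, Mul(Rational(1, 3), Add(Mul(634, X), -76))) = Add(-6, Mul(Rational(1, 3), Add(-76, Mul(634, X)))) = Add(-6, Add(Rational(-76, 3), Mul(Rational(634, 3), X))) = Add(Rational(-94, 3), Mul(Rational(634, 3), X)))
Pow(Add(Function('R')(Function('v')(-18, -25), -455), 484437), Rational(1, 2)) = Pow(Add(Add(Rational(-94, 3), Mul(Rational(634, 3), -455)), 484437), Rational(1, 2)) = Pow(Add(Add(Rational(-94, 3), Rational(-288470, 3)), 484437), Rational(1, 2)) = Pow(Add(-96188, 484437), Rational(1, 2)) = Pow(388249, Rational(1, 2))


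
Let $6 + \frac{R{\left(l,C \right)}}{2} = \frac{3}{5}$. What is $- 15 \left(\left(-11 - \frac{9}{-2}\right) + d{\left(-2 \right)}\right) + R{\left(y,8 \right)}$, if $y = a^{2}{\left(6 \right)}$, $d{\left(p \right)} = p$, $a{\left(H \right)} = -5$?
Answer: $\frac{1167}{10} \approx 116.7$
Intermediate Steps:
$y = 25$ ($y = \left(-5\right)^{2} = 25$)
$R{\left(l,C \right)} = - \frac{54}{5}$ ($R{\left(l,C \right)} = -12 + 2 \cdot \frac{3}{5} = -12 + \frac{6}{5} = - \frac{54}{5}$)
$- 15 \left(\left(-11 - \frac{9}{-2}\right) + d{\left(-2 \right)}\right) + R{\left(y,8 \right)} = - 15 \left(\left(-11 - \frac{9}{-2}\right) - 2\right) - \frac{54}{5} = - 15 \left(\left(-11 - - \frac{9}{2}\right) - 2\right) - \frac{54}{5} = - 15 \left(\left(-11 + \frac{9}{2}\right) - 2\right) - \frac{54}{5} = - 15 \left(- \frac{13}{2} - 2\right) - \frac{54}{5} = \left(-15\right) \left(- \frac{17}{2}\right) - \frac{54}{5} = \frac{255}{2} - \frac{54}{5} = \frac{1167}{10}$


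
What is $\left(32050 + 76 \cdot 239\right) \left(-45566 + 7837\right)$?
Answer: $-1894524006$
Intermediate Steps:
$\left(32050 + 76 \cdot 239\right) \left(-45566 + 7837\right) = \left(32050 + 18164\right) \left(-37729\right) = 50214 \left(-37729\right) = -1894524006$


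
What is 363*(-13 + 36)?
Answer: 8349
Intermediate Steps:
363*(-13 + 36) = 363*23 = 8349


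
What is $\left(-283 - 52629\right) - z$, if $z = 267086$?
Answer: $-319998$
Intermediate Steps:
$\left(-283 - 52629\right) - z = \left(-283 - 52629\right) - 267086 = -52912 - 267086 = -319998$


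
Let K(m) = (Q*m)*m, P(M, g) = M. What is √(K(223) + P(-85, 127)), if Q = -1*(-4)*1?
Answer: √198831 ≈ 445.90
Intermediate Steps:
Q = 4 (Q = 4*1 = 4)
K(m) = 4*m² (K(m) = (4*m)*m = 4*m²)
√(K(223) + P(-85, 127)) = √(4*223² - 85) = √(4*49729 - 85) = √(198916 - 85) = √198831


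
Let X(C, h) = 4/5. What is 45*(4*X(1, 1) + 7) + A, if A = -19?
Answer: 440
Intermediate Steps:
X(C, h) = ⅘ (X(C, h) = 4*(⅕) = ⅘)
45*(4*X(1, 1) + 7) + A = 45*(4*(⅘) + 7) - 19 = 45*(16/5 + 7) - 19 = 45*(51/5) - 19 = 459 - 19 = 440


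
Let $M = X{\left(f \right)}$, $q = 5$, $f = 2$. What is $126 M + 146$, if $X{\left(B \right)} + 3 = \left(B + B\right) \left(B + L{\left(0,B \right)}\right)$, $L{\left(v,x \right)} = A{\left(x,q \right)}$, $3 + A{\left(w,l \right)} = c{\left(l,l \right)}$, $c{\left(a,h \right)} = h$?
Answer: $1784$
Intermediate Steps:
$A{\left(w,l \right)} = -3 + l$
$L{\left(v,x \right)} = 2$ ($L{\left(v,x \right)} = -3 + 5 = 2$)
$X{\left(B \right)} = -3 + 2 B \left(2 + B\right)$ ($X{\left(B \right)} = -3 + \left(B + B\right) \left(B + 2\right) = -3 + 2 B \left(2 + B\right)$)
$M = 13$ ($M = -3 + 2 \cdot 2^{2} + 4 \cdot 2 = -3 + 2 \cdot 4 + 8 = -3 + 8 + 8 = 13$)
$126 M + 146 = 126 \cdot 13 + 146 = 1638 + 146 = 1784$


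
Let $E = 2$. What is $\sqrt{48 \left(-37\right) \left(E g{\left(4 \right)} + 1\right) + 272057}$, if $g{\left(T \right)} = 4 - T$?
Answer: $\sqrt{270281} \approx 519.89$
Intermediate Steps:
$\sqrt{48 \left(-37\right) \left(E g{\left(4 \right)} + 1\right) + 272057} = \sqrt{48 \left(-37\right) \left(2 \left(4 - 4\right) + 1\right) + 272057} = \sqrt{- 1776 \left(2 \left(4 - 4\right) + 1\right) + 272057} = \sqrt{- 1776 \left(2 \cdot 0 + 1\right) + 272057} = \sqrt{- 1776 \left(0 + 1\right) + 272057} = \sqrt{\left(-1776\right) 1 + 272057} = \sqrt{-1776 + 272057} = \sqrt{270281}$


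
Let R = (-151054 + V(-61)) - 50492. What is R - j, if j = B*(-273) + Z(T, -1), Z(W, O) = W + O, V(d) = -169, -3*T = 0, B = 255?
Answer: -132099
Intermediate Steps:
T = 0 (T = -⅓*0 = 0)
Z(W, O) = O + W
j = -69616 (j = 255*(-273) + (-1 + 0) = -69615 - 1 = -69616)
R = -201715 (R = (-151054 - 169) - 50492 = -151223 - 50492 = -201715)
R - j = -201715 - 1*(-69616) = -201715 + 69616 = -132099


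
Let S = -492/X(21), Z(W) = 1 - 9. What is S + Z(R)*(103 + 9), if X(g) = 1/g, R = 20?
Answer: -11228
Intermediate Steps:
Z(W) = -8
S = -10332 (S = -492/(1/21) = -492/1/21 = -492*21 = -10332)
S + Z(R)*(103 + 9) = -10332 - 8*(103 + 9) = -10332 - 8*112 = -10332 - 896 = -11228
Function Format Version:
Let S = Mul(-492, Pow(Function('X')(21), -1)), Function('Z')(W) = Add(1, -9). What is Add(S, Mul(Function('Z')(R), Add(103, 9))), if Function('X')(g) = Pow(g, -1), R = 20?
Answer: -11228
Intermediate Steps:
Function('Z')(W) = -8
S = -10332 (S = Mul(-492, Pow(Pow(21, -1), -1)) = Mul(-492, Pow(Rational(1, 21), -1)) = Mul(-492, 21) = -10332)
Add(S, Mul(Function('Z')(R), Add(103, 9))) = Add(-10332, Mul(-8, Add(103, 9))) = Add(-10332, Mul(-8, 112)) = Add(-10332, -896) = -11228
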